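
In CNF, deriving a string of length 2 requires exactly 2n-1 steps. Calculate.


Chomsky Normal Form derivation:
String length n = 2
Each step either:
  - Splits a nonterminal into two (n-1 such steps)
  - Converts a nonterminal to terminal (n such steps)
Total = (n-1) + n = 2n - 1
= 2(2) - 1
= 4 - 1
= 3

3


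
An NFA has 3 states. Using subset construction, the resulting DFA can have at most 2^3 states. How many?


NFA has 3 states
Subset construction: each DFA state = subset of NFA states
Maximum subsets = 2^3
2^3 = 8

8


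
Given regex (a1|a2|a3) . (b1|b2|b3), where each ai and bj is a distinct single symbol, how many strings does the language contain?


First group: 3 alternatives
Second group: 3 alternatives
Concatenation: each choice from group 1 pairs with each from group 2
Total = 3 x 3 = 9

9


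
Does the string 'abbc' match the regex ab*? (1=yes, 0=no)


Pattern: ab*
String: 'abbc'
Pattern requires: exactly one 'a' followed by zero or more 'b's
First char is 'a' -> OK
Rest 'bbc': all b's? No
Result: 0

0


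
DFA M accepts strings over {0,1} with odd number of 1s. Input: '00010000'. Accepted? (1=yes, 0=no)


DFA has 2 states: q_even (start, accept=no) and q_odd
Processing string '00010000' character by character:
  Position 0: read '0', 1-count=0 -> q_even (no change)
  Position 1: read '0', 1-count=0 -> q_even (no change)
  Position 2: read '0', 1-count=0 -> q_even (no change)
  Position 3: read '1', 1-count=1 -> q_odd
  Position 4: read '0', 1-count=1 -> q_odd (no change)
  Position 5: read '0', 1-count=1 -> q_odd (no change)
  Position 6: read '0', 1-count=1 -> q_odd (no change)
  Position 7: read '0', 1-count=1 -> q_odd (no change)
Final state: q_odd, total 1s = 1 (odd); the DFA requires an odd count -> accept

1


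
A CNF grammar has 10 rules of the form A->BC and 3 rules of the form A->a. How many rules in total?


CNF allows two rule forms:
  A -> BC (binary): 10 rules
  A -> a (terminal): 3 rules
Total = 10 + 3 = 13

13


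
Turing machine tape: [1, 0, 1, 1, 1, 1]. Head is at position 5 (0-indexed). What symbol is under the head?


Tape: [1, 0, 1, 1, 1, 1]
Positions: 0 1 2 3 4 5
Values:    1 0 1 1 1 1
Head at position 5
tape[5] = 1

1


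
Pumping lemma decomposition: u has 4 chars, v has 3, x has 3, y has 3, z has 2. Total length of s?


|s| = |u| + |v| + |x| + |y| + |z|
= 4 + 3 + 3 + 3 + 2
= 7 + 3 + 5
= 10 + 5
= 15

15


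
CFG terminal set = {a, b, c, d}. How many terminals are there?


Terminal symbols: a, b, c, d
Counting each: a (#1), b (#2), c (#3), d (#4)
Total = 4

4


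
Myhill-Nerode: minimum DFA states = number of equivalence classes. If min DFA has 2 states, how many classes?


Myhill-Nerode theorem:
Number of equivalence classes = number of states in minimal DFA
Minimal DFA states = 2
Therefore equivalence classes = 2

2


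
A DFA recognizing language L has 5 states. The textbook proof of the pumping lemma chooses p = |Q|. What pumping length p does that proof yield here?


Pumping lemma for regular languages (standard proof):
Take p = |Q|, the number of DFA states.
Any string of length >= |Q| passes through |Q|+1 states while reading its first |Q| symbols,
so by pigeonhole some state repeats, giving the loop that can be pumped.
Here |Q| = 5
Therefore the proof uses p = 5

5


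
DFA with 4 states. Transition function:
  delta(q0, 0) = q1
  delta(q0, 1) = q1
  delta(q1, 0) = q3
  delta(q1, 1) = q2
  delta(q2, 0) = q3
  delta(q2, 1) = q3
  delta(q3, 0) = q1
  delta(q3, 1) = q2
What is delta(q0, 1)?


Looking up transition function:
delta(q0, 1) in the table
Row: q0, Column: 1
Result: q1

q1


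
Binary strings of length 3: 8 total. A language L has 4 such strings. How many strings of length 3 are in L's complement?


Alphabet: {0,1}
String length: 3
Total strings of length 3 = 2^3 = 8
Strings in L = 4
Complement = total - |L|
= 8 - 4
= 4

4


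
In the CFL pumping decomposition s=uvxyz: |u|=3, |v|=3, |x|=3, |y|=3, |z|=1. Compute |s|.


|s| = |u| + |v| + |x| + |y| + |z|
= 3 + 3 + 3 + 3 + 1
= 6 + 3 + 4
= 9 + 4
= 13

13


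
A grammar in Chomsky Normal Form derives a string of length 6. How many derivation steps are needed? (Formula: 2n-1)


Chomsky Normal Form derivation:
String length n = 6
Each step either:
  - Splits a nonterminal into two (n-1 such steps)
  - Converts a nonterminal to terminal (n such steps)
Total = (n-1) + n = 2n - 1
= 2(6) - 1
= 12 - 1
= 11

11


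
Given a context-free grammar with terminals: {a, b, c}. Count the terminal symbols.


Terminal symbols: a, b, c
Counting each: a (#1), b (#2), c (#3)
Total = 3

3


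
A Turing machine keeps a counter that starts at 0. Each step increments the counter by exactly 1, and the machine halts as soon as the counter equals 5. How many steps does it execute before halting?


Counter starts at 0. Counting sequence:
  Step 1: counter = 1
  Step 2: counter = 2
  Step 3: counter = 3
  Step 4: counter = 4
  Step 5: counter = 5
Counter reached 5 -> halt
Total steps = 5

5


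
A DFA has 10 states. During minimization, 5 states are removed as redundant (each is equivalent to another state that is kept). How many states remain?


Original DFA: 10 states
Redundant states removed: 5
Minimized states = original - removed
= 10 - 5
= 5

5


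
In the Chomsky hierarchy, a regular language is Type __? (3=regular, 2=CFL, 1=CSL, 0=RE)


Chomsky hierarchy levels:
  Type 3: Regular (DFA/NFA/regex)
  Type 2: Context-free (PDA)
  Type 1: Context-sensitive
  Type 0: Recursively enumerable (TM)
'regular' corresponds to Type 3

3


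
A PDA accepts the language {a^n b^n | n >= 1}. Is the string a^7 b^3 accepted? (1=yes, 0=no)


Language requires equal numbers of a's and b's
PDA pushes for each 'a', pops for each 'b'
Number of a's = 7
Number of b's = 3
7 != 3 -> Reject

0


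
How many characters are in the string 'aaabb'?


String: 'aaabb'
Counting characters:
  'a' appears 3 time(s)
  'b' appears 2 time(s)
Total length = 3 + 2 = 5

5


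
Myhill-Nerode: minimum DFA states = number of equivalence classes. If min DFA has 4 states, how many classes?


Myhill-Nerode theorem:
Number of equivalence classes = number of states in minimal DFA
Minimal DFA states = 4
Therefore equivalence classes = 4

4


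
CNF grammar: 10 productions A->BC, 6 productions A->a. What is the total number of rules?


CNF allows two rule forms:
  A -> BC (binary): 10 rules
  A -> a (terminal): 6 rules
Total = 10 + 6 = 16

16


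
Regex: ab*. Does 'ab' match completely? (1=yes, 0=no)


Pattern: ab*
String: 'ab'
Pattern requires: exactly one 'a' followed by zero or more 'b's
First char is 'a' -> OK
Rest 'b': all b's? Yes
Result: 1

1


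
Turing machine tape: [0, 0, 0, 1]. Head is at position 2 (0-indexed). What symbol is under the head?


Tape: [0, 0, 0, 1]
Positions: 0 1 2 3
Values:    0 0 0 1
Head at position 2
tape[2] = 0

0


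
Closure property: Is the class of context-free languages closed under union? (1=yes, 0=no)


CFL closure properties:
  Closed under: union, concatenation, Kleene star
  NOT closed under: intersection, complement
Operation 'union' is in closed list -> Yes (closed)

1


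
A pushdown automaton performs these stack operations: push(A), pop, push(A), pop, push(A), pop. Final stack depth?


Tracing stack operations:
  push(A) -> stack = [A], depth=1
  pop -> removed A, stack = [], depth=0
  push(A) -> stack = [A], depth=1
  pop -> removed A, stack = [], depth=0
  push(A) -> stack = [A], depth=1
  pop -> removed A, stack = [], depth=0
Final depth = 0

0


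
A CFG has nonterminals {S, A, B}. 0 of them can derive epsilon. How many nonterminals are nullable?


Nonterminals: {S, A, B}
A nonterminal is nullable if it can derive epsilon
Counting nullable nonterminals: 0
Total nullable = 0

0


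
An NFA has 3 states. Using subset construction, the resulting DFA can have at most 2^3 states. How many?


NFA has 3 states
Subset construction: each DFA state = subset of NFA states
Maximum subsets = 2^3
2^3 = 8

8


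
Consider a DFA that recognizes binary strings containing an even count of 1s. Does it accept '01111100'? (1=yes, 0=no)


DFA has 2 states: q_even (start, accept=yes) and q_odd
Processing string '01111100' character by character:
  Position 0: read '0', 1-count=0 -> q_even (no change)
  Position 1: read '1', 1-count=1 -> q_odd
  Position 2: read '1', 1-count=2 -> q_even
  Position 3: read '1', 1-count=3 -> q_odd
  Position 4: read '1', 1-count=4 -> q_even
  Position 5: read '1', 1-count=5 -> q_odd
  Position 6: read '0', 1-count=5 -> q_odd (no change)
  Position 7: read '0', 1-count=5 -> q_odd (no change)
Final state: q_odd, total 1s = 5 (odd); the DFA requires an even count -> reject

0


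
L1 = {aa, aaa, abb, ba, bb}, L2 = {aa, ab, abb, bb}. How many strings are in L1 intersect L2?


L1 = {aa, aaa, abb, ba, bb}
L2 = {aa, ab, abb, bb}
Checking each string in L1 against L2:
  'aa': in L2? Yes
  'aaa': in L2? No
  'abb': in L2? Yes
  'ba': in L2? No
  'bb': in L2? Yes
Intersection = {aa, abb, bb}
|L1 ∩ L2| = 3

3


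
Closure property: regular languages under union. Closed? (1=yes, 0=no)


Regular languages are closed under:
- Union (DFA product construction)
- Intersection (DFA product construction)
- Complement (swap accept/reject states)
- Concatenation (NFA construction)
- Kleene star (NFA construction)
union is in this list
Therefore: closed

1


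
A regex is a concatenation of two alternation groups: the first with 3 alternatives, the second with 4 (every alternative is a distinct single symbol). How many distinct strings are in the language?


First group: 3 alternatives
Second group: 4 alternatives
Concatenation: each choice from group 1 pairs with each from group 2
Total = 3 x 4 = 12

12


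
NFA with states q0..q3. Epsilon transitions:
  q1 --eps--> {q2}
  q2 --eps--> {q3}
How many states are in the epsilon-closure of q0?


Starting from q0
Initialize closure = {q0}
q0 has no outgoing epsilon transitions -> nothing to add
Final closure: {q0}
Size = 1

1


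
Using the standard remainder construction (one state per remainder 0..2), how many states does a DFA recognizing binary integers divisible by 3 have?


Divisibility by 3 is tracked via the remainder mod 3: 0, 1, ..., 2
The construction assigns one state to each remainder
Number of remainders = 3

3


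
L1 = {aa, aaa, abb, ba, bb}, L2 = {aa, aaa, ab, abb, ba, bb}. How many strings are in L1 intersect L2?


L1 = {aa, aaa, abb, ba, bb}
L2 = {aa, aaa, ab, abb, ba, bb}
Checking each string in L1 against L2:
  'aa': in L2? Yes
  'aaa': in L2? Yes
  'abb': in L2? Yes
  'ba': in L2? Yes
  'bb': in L2? Yes
Intersection = {aa, aaa, abb, ba, bb}
|L1 ∩ L2| = 5

5


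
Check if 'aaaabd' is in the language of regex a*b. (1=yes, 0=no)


Pattern: a*b
String: 'aaaabd'
Pattern requires: zero or more 'a's followed by exactly one 'b'
Found 4 leading 'a's
Remaining: 'bd'
Remaining is not 'b' -> no match
Result: 0

0


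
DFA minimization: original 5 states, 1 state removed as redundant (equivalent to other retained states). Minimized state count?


Original DFA: 5 states
Redundant states removed: 1
Minimized states = original - removed
= 5 - 1
= 4

4


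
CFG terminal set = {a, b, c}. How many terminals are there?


Terminal symbols: a, b, c
Counting each: a (#1), b (#2), c (#3)
Total = 3

3


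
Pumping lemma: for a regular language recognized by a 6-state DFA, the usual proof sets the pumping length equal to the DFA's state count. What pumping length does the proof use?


Pumping lemma for regular languages (standard proof):
Take p = |Q|, the number of DFA states.
Any string of length >= |Q| passes through |Q|+1 states while reading its first |Q| symbols,
so by pigeonhole some state repeats, giving the loop that can be pumped.
Here |Q| = 6
Therefore the proof uses p = 6

6


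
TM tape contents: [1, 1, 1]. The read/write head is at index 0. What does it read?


Tape: [1, 1, 1]
Positions: 0 1 2
Values:    1 1 1
Head at position 0
tape[0] = 1

1


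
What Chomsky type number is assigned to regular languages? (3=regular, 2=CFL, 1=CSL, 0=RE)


Chomsky hierarchy levels:
  Type 3: Regular (DFA/NFA/regex)
  Type 2: Context-free (PDA)
  Type 1: Context-sensitive
  Type 0: Recursively enumerable (TM)
'regular' corresponds to Type 3

3


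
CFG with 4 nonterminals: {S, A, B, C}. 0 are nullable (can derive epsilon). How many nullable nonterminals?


Nonterminals: {S, A, B, C}
A nonterminal is nullable if it can derive epsilon
Counting nullable nonterminals: 0
Total nullable = 0

0


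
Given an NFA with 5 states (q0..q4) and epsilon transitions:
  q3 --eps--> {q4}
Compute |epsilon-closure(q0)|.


Starting from q0
Initialize closure = {q0}
q0 has no outgoing epsilon transitions -> nothing to add
Final closure: {q0}
Size = 1

1


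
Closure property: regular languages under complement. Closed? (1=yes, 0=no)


Regular languages are closed under:
- Union (DFA product construction)
- Intersection (DFA product construction)
- Complement (swap accept/reject states)
- Concatenation (NFA construction)
- Kleene star (NFA construction)
complement is in this list
Therefore: closed

1


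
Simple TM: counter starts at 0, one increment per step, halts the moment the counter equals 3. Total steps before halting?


Counter starts at 0. Counting sequence:
  Step 1: counter = 1
  Step 2: counter = 2
  Step 3: counter = 3
Counter reached 3 -> halt
Total steps = 3

3


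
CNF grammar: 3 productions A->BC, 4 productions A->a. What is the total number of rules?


CNF allows two rule forms:
  A -> BC (binary): 3 rules
  A -> a (terminal): 4 rules
Total = 3 + 4 = 7

7


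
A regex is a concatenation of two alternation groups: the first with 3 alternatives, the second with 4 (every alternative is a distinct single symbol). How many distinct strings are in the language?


First group: 3 alternatives
Second group: 4 alternatives
Concatenation: each choice from group 1 pairs with each from group 2
Total = 3 x 4 = 12

12


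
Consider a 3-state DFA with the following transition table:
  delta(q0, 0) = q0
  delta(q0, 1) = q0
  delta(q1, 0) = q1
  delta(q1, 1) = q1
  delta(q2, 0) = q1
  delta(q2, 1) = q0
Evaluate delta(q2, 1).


Looking up transition function:
delta(q2, 1) in the table
Row: q2, Column: 1
Result: q0

q0


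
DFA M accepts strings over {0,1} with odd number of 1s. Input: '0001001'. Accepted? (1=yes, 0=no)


DFA has 2 states: q_even (start, accept=no) and q_odd
Processing string '0001001' character by character:
  Position 0: read '0', 1-count=0 -> q_even (no change)
  Position 1: read '0', 1-count=0 -> q_even (no change)
  Position 2: read '0', 1-count=0 -> q_even (no change)
  Position 3: read '1', 1-count=1 -> q_odd
  Position 4: read '0', 1-count=1 -> q_odd (no change)
  Position 5: read '0', 1-count=1 -> q_odd (no change)
  Position 6: read '1', 1-count=2 -> q_even
Final state: q_even, total 1s = 2 (even); the DFA requires an odd count -> reject

0


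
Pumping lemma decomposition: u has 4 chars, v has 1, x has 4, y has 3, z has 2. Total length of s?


|s| = |u| + |v| + |x| + |y| + |z|
= 4 + 1 + 4 + 3 + 2
= 5 + 4 + 5
= 9 + 5
= 14

14


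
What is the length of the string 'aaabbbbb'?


String: 'aaabbbbb'
Counting characters:
  'a' appears 3 time(s)
  'b' appears 5 time(s)
Total length = 3 + 5 = 8

8


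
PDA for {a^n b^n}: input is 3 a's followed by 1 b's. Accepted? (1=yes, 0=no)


Language requires equal numbers of a's and b's
PDA pushes for each 'a', pops for each 'b'
Number of a's = 3
Number of b's = 1
3 != 1 -> Reject

0


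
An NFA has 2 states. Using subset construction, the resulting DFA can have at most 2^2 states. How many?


NFA has 2 states
Subset construction: each DFA state = subset of NFA states
Maximum subsets = 2^2
2^2 = 4

4


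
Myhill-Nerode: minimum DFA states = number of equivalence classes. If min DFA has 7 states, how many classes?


Myhill-Nerode theorem:
Number of equivalence classes = number of states in minimal DFA
Minimal DFA states = 7
Therefore equivalence classes = 7

7


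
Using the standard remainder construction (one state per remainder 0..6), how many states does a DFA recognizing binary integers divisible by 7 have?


Divisibility by 7 is tracked via the remainder mod 7: 0, 1, ..., 6
The construction assigns one state to each remainder
Number of remainders = 7

7


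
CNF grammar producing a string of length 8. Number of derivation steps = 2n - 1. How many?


Chomsky Normal Form derivation:
String length n = 8
Each step either:
  - Splits a nonterminal into two (n-1 such steps)
  - Converts a nonterminal to terminal (n such steps)
Total = (n-1) + n = 2n - 1
= 2(8) - 1
= 16 - 1
= 15

15


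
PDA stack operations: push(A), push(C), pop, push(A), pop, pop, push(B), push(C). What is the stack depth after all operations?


Tracing stack operations:
  push(A) -> stack = [A], depth=1
  push(C) -> stack = [A,C], depth=2
  pop -> removed C, stack = [A], depth=1
  push(A) -> stack = [A,A], depth=2
  pop -> removed A, stack = [A], depth=1
  pop -> removed A, stack = [], depth=0
  push(B) -> stack = [B], depth=1
  push(C) -> stack = [B,C], depth=2
Final depth = 2

2


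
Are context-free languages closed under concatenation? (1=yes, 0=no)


CFL closure properties:
  Closed under: union, concatenation, Kleene star
  NOT closed under: intersection, complement
Operation 'concatenation' is in closed list -> Yes (closed)

1


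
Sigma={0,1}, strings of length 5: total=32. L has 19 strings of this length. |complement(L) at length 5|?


Alphabet: {0,1}
String length: 5
Total strings of length 5 = 2^5 = 32
Strings in L = 19
Complement = total - |L|
= 32 - 19
= 13

13


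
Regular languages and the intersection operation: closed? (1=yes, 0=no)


Regular languages are closed under all standard operations:
- Union: Yes (product construction)
- Intersection: Yes (product construction)
- Complement: Yes (swap accept/reject)
- Concatenation: Yes (NFA construction)
Operation: intersection -> Closed

1


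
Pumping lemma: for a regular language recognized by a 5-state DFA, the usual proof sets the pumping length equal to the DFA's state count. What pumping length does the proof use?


Pumping lemma for regular languages (standard proof):
Take p = |Q|, the number of DFA states.
Any string of length >= |Q| passes through |Q|+1 states while reading its first |Q| symbols,
so by pigeonhole some state repeats, giving the loop that can be pumped.
Here |Q| = 5
Therefore the proof uses p = 5

5


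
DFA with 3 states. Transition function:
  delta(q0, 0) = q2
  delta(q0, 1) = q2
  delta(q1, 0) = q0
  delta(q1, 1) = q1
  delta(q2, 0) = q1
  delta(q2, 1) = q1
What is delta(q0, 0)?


Looking up transition function:
delta(q0, 0) in the table
Row: q0, Column: 0
Result: q2

q2


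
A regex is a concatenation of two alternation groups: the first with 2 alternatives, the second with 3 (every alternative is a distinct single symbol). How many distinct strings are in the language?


First group: 2 alternatives
Second group: 3 alternatives
Concatenation: each choice from group 1 pairs with each from group 2
Total = 2 x 3 = 6

6


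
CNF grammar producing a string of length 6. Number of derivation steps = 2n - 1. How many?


Chomsky Normal Form derivation:
String length n = 6
Each step either:
  - Splits a nonterminal into two (n-1 such steps)
  - Converts a nonterminal to terminal (n such steps)
Total = (n-1) + n = 2n - 1
= 2(6) - 1
= 12 - 1
= 11

11


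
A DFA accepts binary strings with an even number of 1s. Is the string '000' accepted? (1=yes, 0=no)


DFA has 2 states: q_even (start, accept=yes) and q_odd
Processing string '000' character by character:
  Position 0: read '0', 1-count=0 -> q_even (no change)
  Position 1: read '0', 1-count=0 -> q_even (no change)
  Position 2: read '0', 1-count=0 -> q_even (no change)
Final state: q_even, total 1s = 0 (even); the DFA requires an even count -> accept

1


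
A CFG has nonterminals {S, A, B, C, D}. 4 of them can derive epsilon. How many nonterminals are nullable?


Nonterminals: {S, A, B, C, D}
A nonterminal is nullable if it can derive epsilon
Counting nullable nonterminals: 4
Total nullable = 4

4


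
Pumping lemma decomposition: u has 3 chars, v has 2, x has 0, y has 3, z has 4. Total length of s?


|s| = |u| + |v| + |x| + |y| + |z|
= 3 + 2 + 0 + 3 + 4
= 5 + 0 + 7
= 5 + 7
= 12

12


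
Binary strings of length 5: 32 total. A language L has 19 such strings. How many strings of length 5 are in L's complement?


Alphabet: {0,1}
String length: 5
Total strings of length 5 = 2^5 = 32
Strings in L = 19
Complement = total - |L|
= 32 - 19
= 13

13


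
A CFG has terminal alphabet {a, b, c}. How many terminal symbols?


Terminal symbols: a, b, c
Counting each: a (#1), b (#2), c (#3)
Total = 3

3


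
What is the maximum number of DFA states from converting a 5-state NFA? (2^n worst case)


NFA has 5 states
Subset construction: each DFA state = subset of NFA states
Maximum subsets = 2^5
2^5 = 32

32


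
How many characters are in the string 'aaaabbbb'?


String: 'aaaabbbb'
Counting characters:
  'a' appears 4 time(s)
  'b' appears 4 time(s)
Total length = 4 + 4 = 8

8


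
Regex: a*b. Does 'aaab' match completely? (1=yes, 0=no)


Pattern: a*b
String: 'aaab'
Pattern requires: zero or more 'a's followed by exactly one 'b'
Found 3 leading 'a's
Remaining: 'b'
Remaining is exactly 'b' -> match
Result: 1

1


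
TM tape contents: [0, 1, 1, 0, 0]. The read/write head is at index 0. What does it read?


Tape: [0, 1, 1, 0, 0]
Positions: 0 1 2 3 4
Values:    0 1 1 0 0
Head at position 0
tape[0] = 0

0


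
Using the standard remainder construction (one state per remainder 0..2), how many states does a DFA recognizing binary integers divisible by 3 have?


Divisibility by 3 is tracked via the remainder mod 3: 0, 1, ..., 2
The construction assigns one state to each remainder
Number of remainders = 3

3


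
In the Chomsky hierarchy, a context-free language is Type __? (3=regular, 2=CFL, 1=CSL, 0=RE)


Chomsky hierarchy levels:
  Type 3: Regular (DFA/NFA/regex)
  Type 2: Context-free (PDA)
  Type 1: Context-sensitive
  Type 0: Recursively enumerable (TM)
'context-free' corresponds to Type 2

2


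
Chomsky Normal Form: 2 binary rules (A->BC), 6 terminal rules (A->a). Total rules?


CNF allows two rule forms:
  A -> BC (binary): 2 rules
  A -> a (terminal): 6 rules
Total = 2 + 6 = 8

8


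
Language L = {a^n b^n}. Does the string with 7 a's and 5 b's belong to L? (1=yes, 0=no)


Language requires equal numbers of a's and b's
PDA pushes for each 'a', pops for each 'b'
Number of a's = 7
Number of b's = 5
7 != 5 -> Reject

0


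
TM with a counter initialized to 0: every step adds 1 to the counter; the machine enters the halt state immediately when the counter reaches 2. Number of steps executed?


Counter starts at 0. Counting sequence:
  Step 1: counter = 1
  Step 2: counter = 2
Counter reached 2 -> halt
Total steps = 2

2


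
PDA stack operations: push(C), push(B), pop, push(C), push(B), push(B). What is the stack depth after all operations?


Tracing stack operations:
  push(C) -> stack = [C], depth=1
  push(B) -> stack = [C,B], depth=2
  pop -> removed B, stack = [C], depth=1
  push(C) -> stack = [C,C], depth=2
  push(B) -> stack = [C,C,B], depth=3
  push(B) -> stack = [C,C,B,B], depth=4
Final depth = 4

4


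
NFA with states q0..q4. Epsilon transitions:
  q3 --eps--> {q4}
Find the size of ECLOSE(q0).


Starting from q0
Initialize closure = {q0}
q0 has no outgoing epsilon transitions -> nothing to add
Final closure: {q0}
Size = 1

1


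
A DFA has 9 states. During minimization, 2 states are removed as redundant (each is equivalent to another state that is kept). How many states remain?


Original DFA: 9 states
Redundant states removed: 2
Minimized states = original - removed
= 9 - 2
= 7

7


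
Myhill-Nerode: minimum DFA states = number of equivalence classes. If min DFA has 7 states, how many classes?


Myhill-Nerode theorem:
Number of equivalence classes = number of states in minimal DFA
Minimal DFA states = 7
Therefore equivalence classes = 7

7


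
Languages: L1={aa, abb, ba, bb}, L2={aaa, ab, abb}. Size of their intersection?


L1 = {aa, abb, ba, bb}
L2 = {aaa, ab, abb}
Checking each string in L1 against L2:
  'aa': in L2? No
  'abb': in L2? Yes
  'ba': in L2? No
  'bb': in L2? No
Intersection = {abb}
|L1 ∩ L2| = 1

1


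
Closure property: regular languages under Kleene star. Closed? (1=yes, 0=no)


Regular languages are closed under:
- Union (DFA product construction)
- Intersection (DFA product construction)
- Complement (swap accept/reject states)
- Concatenation (NFA construction)
- Kleene star (NFA construction)
Kleene star is in this list
Therefore: closed

1


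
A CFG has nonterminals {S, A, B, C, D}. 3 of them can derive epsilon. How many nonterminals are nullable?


Nonterminals: {S, A, B, C, D}
A nonterminal is nullable if it can derive epsilon
Counting nullable nonterminals: 3
Total nullable = 3

3


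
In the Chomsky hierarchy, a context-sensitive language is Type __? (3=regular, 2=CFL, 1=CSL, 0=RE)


Chomsky hierarchy levels:
  Type 3: Regular (DFA/NFA/regex)
  Type 2: Context-free (PDA)
  Type 1: Context-sensitive
  Type 0: Recursively enumerable (TM)
'context-sensitive' corresponds to Type 1

1


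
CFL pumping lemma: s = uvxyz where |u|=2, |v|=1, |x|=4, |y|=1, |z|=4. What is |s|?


|s| = |u| + |v| + |x| + |y| + |z|
= 2 + 1 + 4 + 1 + 4
= 3 + 4 + 5
= 7 + 5
= 12

12


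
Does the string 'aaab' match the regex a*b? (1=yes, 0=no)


Pattern: a*b
String: 'aaab'
Pattern requires: zero or more 'a's followed by exactly one 'b'
Found 3 leading 'a's
Remaining: 'b'
Remaining is exactly 'b' -> match
Result: 1

1


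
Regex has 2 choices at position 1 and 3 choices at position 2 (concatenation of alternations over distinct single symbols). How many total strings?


First group: 2 alternatives
Second group: 3 alternatives
Concatenation: each choice from group 1 pairs with each from group 2
Total = 2 x 3 = 6

6


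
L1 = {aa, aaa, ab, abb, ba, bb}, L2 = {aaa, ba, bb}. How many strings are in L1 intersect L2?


L1 = {aa, aaa, ab, abb, ba, bb}
L2 = {aaa, ba, bb}
Checking each string in L1 against L2:
  'aa': in L2? No
  'aaa': in L2? Yes
  'ab': in L2? No
  'abb': in L2? No
  'ba': in L2? Yes
  'bb': in L2? Yes
Intersection = {aaa, ba, bb}
|L1 ∩ L2| = 3

3


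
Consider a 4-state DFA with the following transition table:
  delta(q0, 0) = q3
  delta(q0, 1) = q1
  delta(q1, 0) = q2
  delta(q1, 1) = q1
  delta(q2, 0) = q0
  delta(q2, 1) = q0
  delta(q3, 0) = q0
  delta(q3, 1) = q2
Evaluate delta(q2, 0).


Looking up transition function:
delta(q2, 0) in the table
Row: q2, Column: 0
Result: q0

q0


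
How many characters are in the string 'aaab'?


String: 'aaab'
Counting characters:
  'a' appears 3 time(s)
  'b' appears 1 time(s)
Total length = 3 + 1 = 4

4


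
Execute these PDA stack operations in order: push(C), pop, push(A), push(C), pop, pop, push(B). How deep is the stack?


Tracing stack operations:
  push(C) -> stack = [C], depth=1
  pop -> removed C, stack = [], depth=0
  push(A) -> stack = [A], depth=1
  push(C) -> stack = [A,C], depth=2
  pop -> removed C, stack = [A], depth=1
  pop -> removed A, stack = [], depth=0
  push(B) -> stack = [B], depth=1
Final depth = 1

1


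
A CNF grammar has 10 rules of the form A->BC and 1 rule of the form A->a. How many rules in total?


CNF allows two rule forms:
  A -> BC (binary): 10 rules
  A -> a (terminal): 1 rule
Total = 10 + 1 = 11

11


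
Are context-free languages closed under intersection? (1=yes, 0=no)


CFL closure properties:
  Closed under: union, concatenation, Kleene star
  NOT closed under: intersection, complement
Operation 'intersection' is in not-closed list -> No (not closed)

0


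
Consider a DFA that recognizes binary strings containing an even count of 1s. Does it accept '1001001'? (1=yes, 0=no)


DFA has 2 states: q_even (start, accept=yes) and q_odd
Processing string '1001001' character by character:
  Position 0: read '1', 1-count=1 -> q_odd
  Position 1: read '0', 1-count=1 -> q_odd (no change)
  Position 2: read '0', 1-count=1 -> q_odd (no change)
  Position 3: read '1', 1-count=2 -> q_even
  Position 4: read '0', 1-count=2 -> q_even (no change)
  Position 5: read '0', 1-count=2 -> q_even (no change)
  Position 6: read '1', 1-count=3 -> q_odd
Final state: q_odd, total 1s = 3 (odd); the DFA requires an even count -> reject

0


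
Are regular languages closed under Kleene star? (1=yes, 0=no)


Regular languages are closed under:
- Union (DFA product construction)
- Intersection (DFA product construction)
- Complement (swap accept/reject states)
- Concatenation (NFA construction)
- Kleene star (NFA construction)
Kleene star is in this list
Therefore: closed

1


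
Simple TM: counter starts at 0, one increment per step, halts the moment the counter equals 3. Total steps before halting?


Counter starts at 0. Counting sequence:
  Step 1: counter = 1
  Step 2: counter = 2
  Step 3: counter = 3
Counter reached 3 -> halt
Total steps = 3

3


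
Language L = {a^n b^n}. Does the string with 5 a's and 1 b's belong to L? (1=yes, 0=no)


Language requires equal numbers of a's and b's
PDA pushes for each 'a', pops for each 'b'
Number of a's = 5
Number of b's = 1
5 != 1 -> Reject

0


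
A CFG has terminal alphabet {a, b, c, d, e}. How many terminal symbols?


Terminal symbols: a, b, c, d, e
Counting each: a (#1), b (#2), c (#3), d (#4), e (#5)
Total = 5

5


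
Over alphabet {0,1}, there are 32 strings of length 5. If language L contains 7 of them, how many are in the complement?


Alphabet: {0,1}
String length: 5
Total strings of length 5 = 2^5 = 32
Strings in L = 7
Complement = total - |L|
= 32 - 7
= 25

25


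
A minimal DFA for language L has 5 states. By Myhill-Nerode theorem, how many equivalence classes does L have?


Myhill-Nerode theorem:
Number of equivalence classes = number of states in minimal DFA
Minimal DFA states = 5
Therefore equivalence classes = 5

5


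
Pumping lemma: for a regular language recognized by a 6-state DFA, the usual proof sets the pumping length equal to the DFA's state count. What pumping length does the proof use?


Pumping lemma for regular languages (standard proof):
Take p = |Q|, the number of DFA states.
Any string of length >= |Q| passes through |Q|+1 states while reading its first |Q| symbols,
so by pigeonhole some state repeats, giving the loop that can be pumped.
Here |Q| = 6
Therefore the proof uses p = 6

6


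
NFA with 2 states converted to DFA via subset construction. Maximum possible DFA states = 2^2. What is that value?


NFA has 2 states
Subset construction: each DFA state = subset of NFA states
Maximum subsets = 2^2
2^2 = 4

4


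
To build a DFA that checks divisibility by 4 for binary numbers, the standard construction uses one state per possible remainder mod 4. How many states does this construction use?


Divisibility by 4 is tracked via the remainder mod 4: 0, 1, ..., 3
The construction assigns one state to each remainder
Number of remainders = 4

4


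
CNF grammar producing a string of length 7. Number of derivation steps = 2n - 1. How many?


Chomsky Normal Form derivation:
String length n = 7
Each step either:
  - Splits a nonterminal into two (n-1 such steps)
  - Converts a nonterminal to terminal (n such steps)
Total = (n-1) + n = 2n - 1
= 2(7) - 1
= 14 - 1
= 13

13


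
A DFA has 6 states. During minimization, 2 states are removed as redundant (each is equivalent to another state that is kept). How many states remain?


Original DFA: 6 states
Redundant states removed: 2
Minimized states = original - removed
= 6 - 2
= 4

4


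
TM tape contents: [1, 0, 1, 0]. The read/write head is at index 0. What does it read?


Tape: [1, 0, 1, 0]
Positions: 0 1 2 3
Values:    1 0 1 0
Head at position 0
tape[0] = 1

1


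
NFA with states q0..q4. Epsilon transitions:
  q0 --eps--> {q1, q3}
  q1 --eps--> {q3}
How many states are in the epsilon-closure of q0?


Starting from q0
Initialize closure = {q0}
Follow epsilon from q0 -> add q1
Follow epsilon from q0 -> add q3
Final closure: {q0, q1, q3}
Size = 3

3


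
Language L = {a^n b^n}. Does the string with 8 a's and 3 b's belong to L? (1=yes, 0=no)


Language requires equal numbers of a's and b's
PDA pushes for each 'a', pops for each 'b'
Number of a's = 8
Number of b's = 3
8 != 3 -> Reject

0


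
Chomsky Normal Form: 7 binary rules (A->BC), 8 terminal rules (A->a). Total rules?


CNF allows two rule forms:
  A -> BC (binary): 7 rules
  A -> a (terminal): 8 rules
Total = 7 + 8 = 15

15


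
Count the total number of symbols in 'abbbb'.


String: 'abbbb'
Counting characters:
  'a' appears 1 time(s)
  'b' appears 4 time(s)
Total length = 1 + 4 = 5

5


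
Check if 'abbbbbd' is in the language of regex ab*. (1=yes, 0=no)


Pattern: ab*
String: 'abbbbbd'
Pattern requires: exactly one 'a' followed by zero or more 'b's
First char is 'a' -> OK
Rest 'bbbbbd': all b's? No
Result: 0

0


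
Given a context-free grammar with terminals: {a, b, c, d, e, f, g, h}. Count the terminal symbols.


Terminal symbols: a, b, c, d, e, f, g, h
Counting each: a (#1), b (#2), c (#3), d (#4), e (#5), f (#6), g (#7), h (#8)
Total = 8

8


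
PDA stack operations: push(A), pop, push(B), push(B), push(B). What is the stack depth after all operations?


Tracing stack operations:
  push(A) -> stack = [A], depth=1
  pop -> removed A, stack = [], depth=0
  push(B) -> stack = [B], depth=1
  push(B) -> stack = [B,B], depth=2
  push(B) -> stack = [B,B,B], depth=3
Final depth = 3

3


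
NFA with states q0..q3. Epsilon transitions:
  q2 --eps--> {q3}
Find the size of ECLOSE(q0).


Starting from q0
Initialize closure = {q0}
q0 has no outgoing epsilon transitions -> nothing to add
Final closure: {q0}
Size = 1

1


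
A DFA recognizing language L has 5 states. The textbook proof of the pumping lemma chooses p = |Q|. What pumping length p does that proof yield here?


Pumping lemma for regular languages (standard proof):
Take p = |Q|, the number of DFA states.
Any string of length >= |Q| passes through |Q|+1 states while reading its first |Q| symbols,
so by pigeonhole some state repeats, giving the loop that can be pumped.
Here |Q| = 5
Therefore the proof uses p = 5

5


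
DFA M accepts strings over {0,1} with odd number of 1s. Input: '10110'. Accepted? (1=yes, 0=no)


DFA has 2 states: q_even (start, accept=no) and q_odd
Processing string '10110' character by character:
  Position 0: read '1', 1-count=1 -> q_odd
  Position 1: read '0', 1-count=1 -> q_odd (no change)
  Position 2: read '1', 1-count=2 -> q_even
  Position 3: read '1', 1-count=3 -> q_odd
  Position 4: read '0', 1-count=3 -> q_odd (no change)
Final state: q_odd, total 1s = 3 (odd); the DFA requires an odd count -> accept

1


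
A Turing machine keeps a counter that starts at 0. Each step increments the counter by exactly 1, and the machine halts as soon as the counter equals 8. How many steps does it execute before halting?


Counter starts at 0. Counting sequence:
  Step 1: counter = 1
  Step 2: counter = 2
  Step 3: counter = 3
  Step 4: counter = 4
  Step 5: counter = 5
  Step 6: counter = 6
  Step 7: counter = 7
  Step 8: counter = 8
Counter reached 8 -> halt
Total steps = 8

8


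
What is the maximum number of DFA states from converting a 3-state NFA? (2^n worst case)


NFA has 3 states
Subset construction: each DFA state = subset of NFA states
Maximum subsets = 2^3
2^3 = 8

8


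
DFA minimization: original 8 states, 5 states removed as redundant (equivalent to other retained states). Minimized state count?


Original DFA: 8 states
Redundant states removed: 5
Minimized states = original - removed
= 8 - 5
= 3

3


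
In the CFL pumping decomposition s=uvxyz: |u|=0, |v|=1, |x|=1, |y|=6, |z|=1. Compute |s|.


|s| = |u| + |v| + |x| + |y| + |z|
= 0 + 1 + 1 + 6 + 1
= 1 + 1 + 7
= 2 + 7
= 9

9


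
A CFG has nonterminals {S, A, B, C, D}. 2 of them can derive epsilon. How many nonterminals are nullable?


Nonterminals: {S, A, B, C, D}
A nonterminal is nullable if it can derive epsilon
Counting nullable nonterminals: 2
Total nullable = 2

2


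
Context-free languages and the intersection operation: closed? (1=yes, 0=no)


CFL closure properties:
  Closed under: union, concatenation, Kleene star
  NOT closed under: intersection, complement
Operation 'intersection' is in not-closed list -> No (not closed)

0


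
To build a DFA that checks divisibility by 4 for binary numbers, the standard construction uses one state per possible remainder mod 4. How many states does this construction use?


Divisibility by 4 is tracked via the remainder mod 4: 0, 1, ..., 3
The construction assigns one state to each remainder
Number of remainders = 4

4


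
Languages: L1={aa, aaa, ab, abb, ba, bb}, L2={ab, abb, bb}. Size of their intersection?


L1 = {aa, aaa, ab, abb, ba, bb}
L2 = {ab, abb, bb}
Checking each string in L1 against L2:
  'aa': in L2? No
  'aaa': in L2? No
  'ab': in L2? Yes
  'abb': in L2? Yes
  'ba': in L2? No
  'bb': in L2? Yes
Intersection = {ab, abb, bb}
|L1 ∩ L2| = 3

3


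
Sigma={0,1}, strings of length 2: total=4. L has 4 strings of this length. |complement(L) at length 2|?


Alphabet: {0,1}
String length: 2
Total strings of length 2 = 2^2 = 4
Strings in L = 4
Complement = total - |L|
= 4 - 4
= 0

0


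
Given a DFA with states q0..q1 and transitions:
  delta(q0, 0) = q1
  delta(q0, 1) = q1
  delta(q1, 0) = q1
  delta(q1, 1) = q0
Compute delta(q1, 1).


Looking up transition function:
delta(q1, 1) in the table
Row: q1, Column: 1
Result: q0

q0


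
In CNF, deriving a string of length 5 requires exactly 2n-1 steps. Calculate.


Chomsky Normal Form derivation:
String length n = 5
Each step either:
  - Splits a nonterminal into two (n-1 such steps)
  - Converts a nonterminal to terminal (n such steps)
Total = (n-1) + n = 2n - 1
= 2(5) - 1
= 10 - 1
= 9

9


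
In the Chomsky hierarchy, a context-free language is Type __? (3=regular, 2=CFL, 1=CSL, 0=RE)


Chomsky hierarchy levels:
  Type 3: Regular (DFA/NFA/regex)
  Type 2: Context-free (PDA)
  Type 1: Context-sensitive
  Type 0: Recursively enumerable (TM)
'context-free' corresponds to Type 2

2


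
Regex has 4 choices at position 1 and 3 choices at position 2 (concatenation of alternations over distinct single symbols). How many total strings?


First group: 4 alternatives
Second group: 3 alternatives
Concatenation: each choice from group 1 pairs with each from group 2
Total = 4 x 3 = 12

12


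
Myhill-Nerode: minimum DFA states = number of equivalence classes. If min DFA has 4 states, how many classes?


Myhill-Nerode theorem:
Number of equivalence classes = number of states in minimal DFA
Minimal DFA states = 4
Therefore equivalence classes = 4

4


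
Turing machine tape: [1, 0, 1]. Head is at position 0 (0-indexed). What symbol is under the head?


Tape: [1, 0, 1]
Positions: 0 1 2
Values:    1 0 1
Head at position 0
tape[0] = 1

1


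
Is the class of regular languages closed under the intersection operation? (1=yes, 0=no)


Regular languages are closed under:
- Union (DFA product construction)
- Intersection (DFA product construction)
- Complement (swap accept/reject states)
- Concatenation (NFA construction)
- Kleene star (NFA construction)
intersection is in this list
Therefore: closed

1


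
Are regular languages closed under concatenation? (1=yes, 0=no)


Regular languages are closed under:
- Union (DFA product construction)
- Intersection (DFA product construction)
- Complement (swap accept/reject states)
- Concatenation (NFA construction)
- Kleene star (NFA construction)
concatenation is in this list
Therefore: closed

1
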